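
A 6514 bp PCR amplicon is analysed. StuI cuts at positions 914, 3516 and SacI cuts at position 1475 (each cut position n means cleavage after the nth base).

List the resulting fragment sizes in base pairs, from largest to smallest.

Combined cut positions (sorted): 914, 1475, 3516.
Linear molecule, 3 cuts → 4 fragments:
  914 − 0 = 914 bp
  1475 − 914 = 561 bp
  3516 − 1475 = 2041 bp
  6514 − 3516 = 2998 bp
Sorted largest to smallest: 2998, 2041, 914, 561 bp.

2998, 2041, 914, 561 bp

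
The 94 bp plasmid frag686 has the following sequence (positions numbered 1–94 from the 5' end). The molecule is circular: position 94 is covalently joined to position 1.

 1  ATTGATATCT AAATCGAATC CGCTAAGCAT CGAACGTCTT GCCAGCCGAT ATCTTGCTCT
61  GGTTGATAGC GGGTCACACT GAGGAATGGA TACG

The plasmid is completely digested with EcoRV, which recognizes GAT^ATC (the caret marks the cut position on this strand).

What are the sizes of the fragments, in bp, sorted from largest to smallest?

50, 44 bp

EcoRV sites (GATATC) start at positions 4, 48.
EcoRV cuts after base 3 of each site, so after positions 6, 50.
Circular molecule, 2 cuts → 2 fragments:
  7–50 → 44 bp
  51–94 then 1–6 → 44 + 6 = 50 bp
Sorted largest to smallest: 50, 44 bp.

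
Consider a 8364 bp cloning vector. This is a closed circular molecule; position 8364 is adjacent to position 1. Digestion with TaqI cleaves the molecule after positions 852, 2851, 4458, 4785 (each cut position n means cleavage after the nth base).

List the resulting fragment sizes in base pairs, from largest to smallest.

Circular molecule, 4 cuts → 4 fragments:
  2851 − 852 = 1999 bp
  4458 − 2851 = 1607 bp
  4785 − 4458 = 327 bp
  wrap: 8364 − 4785 + 852 = 4431 bp
Sorted largest to smallest: 4431, 1999, 1607, 327 bp.

4431, 1999, 1607, 327 bp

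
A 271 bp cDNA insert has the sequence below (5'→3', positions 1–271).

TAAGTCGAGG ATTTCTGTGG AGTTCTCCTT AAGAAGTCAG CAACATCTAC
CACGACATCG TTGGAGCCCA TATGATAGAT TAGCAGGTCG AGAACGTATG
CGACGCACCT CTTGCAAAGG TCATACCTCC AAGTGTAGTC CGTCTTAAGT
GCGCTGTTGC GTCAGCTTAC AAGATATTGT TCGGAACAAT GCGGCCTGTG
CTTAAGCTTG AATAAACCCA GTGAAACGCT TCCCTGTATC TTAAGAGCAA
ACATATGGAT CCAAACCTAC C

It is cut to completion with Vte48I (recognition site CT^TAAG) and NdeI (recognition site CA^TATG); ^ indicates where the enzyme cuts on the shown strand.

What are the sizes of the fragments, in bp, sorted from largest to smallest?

Vte48I sites (CTTAAG) start at positions 28, 144, 201, 240.
Vte48I cuts after base 2 of each site, so after positions 29, 145, 202, 241.
NdeI sites (CATATG) start at positions 69, 252.
NdeI cuts after base 2 of each site, so after positions 70, 253.
Combined cut positions: 29, 70, 145, 202, 241, 253.
Linear molecule, 6 cuts → 7 fragments:
  1–29 → 29 bp
  30–70 → 41 bp
  71–145 → 75 bp
  146–202 → 57 bp
  203–241 → 39 bp
  242–253 → 12 bp
  254–271 → 18 bp
Sorted largest to smallest: 75, 57, 41, 39, 29, 18, 12 bp.

75, 57, 41, 39, 29, 18, 12 bp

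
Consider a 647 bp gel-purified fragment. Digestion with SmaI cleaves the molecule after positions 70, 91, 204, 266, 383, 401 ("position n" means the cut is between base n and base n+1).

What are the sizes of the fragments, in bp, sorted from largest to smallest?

Linear molecule, 6 cuts → 7 fragments:
  70 − 0 = 70 bp
  91 − 70 = 21 bp
  204 − 91 = 113 bp
  266 − 204 = 62 bp
  383 − 266 = 117 bp
  401 − 383 = 18 bp
  647 − 401 = 246 bp
Sorted largest to smallest: 246, 117, 113, 70, 62, 21, 18 bp.

246, 117, 113, 70, 62, 21, 18 bp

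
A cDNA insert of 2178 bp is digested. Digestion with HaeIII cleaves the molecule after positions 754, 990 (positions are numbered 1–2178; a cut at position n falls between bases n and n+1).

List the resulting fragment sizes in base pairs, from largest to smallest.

1188, 754, 236 bp

Linear molecule, 2 cuts → 3 fragments:
  754 − 0 = 754 bp
  990 − 754 = 236 bp
  2178 − 990 = 1188 bp
Sorted largest to smallest: 1188, 754, 236 bp.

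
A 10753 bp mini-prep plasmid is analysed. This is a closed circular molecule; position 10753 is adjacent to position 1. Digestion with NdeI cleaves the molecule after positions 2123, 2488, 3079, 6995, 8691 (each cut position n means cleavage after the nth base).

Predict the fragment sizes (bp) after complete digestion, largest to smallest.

Circular molecule, 5 cuts → 5 fragments:
  2488 − 2123 = 365 bp
  3079 − 2488 = 591 bp
  6995 − 3079 = 3916 bp
  8691 − 6995 = 1696 bp
  wrap: 10753 − 8691 + 2123 = 4185 bp
Sorted largest to smallest: 4185, 3916, 1696, 591, 365 bp.

4185, 3916, 1696, 591, 365 bp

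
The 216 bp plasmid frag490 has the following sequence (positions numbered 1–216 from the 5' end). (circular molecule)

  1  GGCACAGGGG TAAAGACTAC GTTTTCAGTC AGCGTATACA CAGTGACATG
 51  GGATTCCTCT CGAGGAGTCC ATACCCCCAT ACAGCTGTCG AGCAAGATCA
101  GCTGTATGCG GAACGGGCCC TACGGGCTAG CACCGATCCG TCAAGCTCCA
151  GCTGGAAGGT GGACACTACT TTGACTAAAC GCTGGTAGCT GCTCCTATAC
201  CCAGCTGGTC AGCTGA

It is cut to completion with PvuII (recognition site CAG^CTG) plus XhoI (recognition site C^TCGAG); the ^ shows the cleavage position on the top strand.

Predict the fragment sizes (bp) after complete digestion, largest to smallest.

PvuII sites (CAGCTG) start at positions 82, 99, 149, 202, 210.
PvuII cuts after base 3 of each site, so after positions 84, 101, 151, 204, 212.
The XhoI site (CTCGAG) starts at position 59.
XhoI cuts after the first base of each site, so after position 59.
Combined cut positions: 59, 84, 101, 151, 204, 212.
Circular molecule, 6 cuts → 6 fragments:
  60–84 → 25 bp
  85–101 → 17 bp
  102–151 → 50 bp
  152–204 → 53 bp
  205–212 → 8 bp
  213–216 then 1–59 → 4 + 59 = 63 bp
Sorted largest to smallest: 63, 53, 50, 25, 17, 8 bp.

63, 53, 50, 25, 17, 8 bp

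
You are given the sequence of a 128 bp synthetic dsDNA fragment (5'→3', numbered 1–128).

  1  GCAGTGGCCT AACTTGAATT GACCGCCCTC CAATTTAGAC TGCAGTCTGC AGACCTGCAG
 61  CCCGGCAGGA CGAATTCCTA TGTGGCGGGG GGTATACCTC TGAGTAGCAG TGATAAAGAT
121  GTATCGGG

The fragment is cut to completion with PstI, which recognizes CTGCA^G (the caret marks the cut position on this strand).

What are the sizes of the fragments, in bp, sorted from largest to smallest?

PstI sites (CTGCAG) start at positions 40, 47, 55.
PstI cuts after base 5 of each site (before the last base), so after positions 44, 51, 59.
Linear molecule, 3 cuts → 4 fragments:
  1–44 → 44 bp
  45–51 → 7 bp
  52–59 → 8 bp
  60–128 → 69 bp
Sorted largest to smallest: 69, 44, 8, 7 bp.

69, 44, 8, 7 bp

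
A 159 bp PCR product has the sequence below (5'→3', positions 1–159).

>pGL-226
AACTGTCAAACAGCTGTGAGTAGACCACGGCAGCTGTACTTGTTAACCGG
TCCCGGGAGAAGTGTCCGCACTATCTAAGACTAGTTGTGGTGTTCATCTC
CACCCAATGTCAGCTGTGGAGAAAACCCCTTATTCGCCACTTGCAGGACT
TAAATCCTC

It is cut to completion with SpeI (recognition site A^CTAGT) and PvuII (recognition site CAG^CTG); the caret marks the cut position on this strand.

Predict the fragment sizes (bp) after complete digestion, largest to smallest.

47, 46, 33, 20, 13 bp

The SpeI site (ACTAGT) starts at position 80.
SpeI cuts after the first base of each site, so after position 80.
PvuII sites (CAGCTG) start at positions 11, 31, 111.
PvuII cuts after base 3 of each site, so after positions 13, 33, 113.
Combined cut positions: 13, 33, 80, 113.
Linear molecule, 4 cuts → 5 fragments:
  1–13 → 13 bp
  14–33 → 20 bp
  34–80 → 47 bp
  81–113 → 33 bp
  114–159 → 46 bp
Sorted largest to smallest: 47, 46, 33, 20, 13 bp.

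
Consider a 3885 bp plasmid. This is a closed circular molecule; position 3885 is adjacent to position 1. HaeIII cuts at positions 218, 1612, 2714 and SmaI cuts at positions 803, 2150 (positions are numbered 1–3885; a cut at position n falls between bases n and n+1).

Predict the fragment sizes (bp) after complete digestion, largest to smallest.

1389, 809, 585, 564, 538 bp

Combined cut positions (sorted): 218, 803, 1612, 2150, 2714.
Circular molecule, 5 cuts → 5 fragments:
  803 − 218 = 585 bp
  1612 − 803 = 809 bp
  2150 − 1612 = 538 bp
  2714 − 2150 = 564 bp
  wrap: 3885 − 2714 + 218 = 1389 bp
Sorted largest to smallest: 1389, 809, 585, 564, 538 bp.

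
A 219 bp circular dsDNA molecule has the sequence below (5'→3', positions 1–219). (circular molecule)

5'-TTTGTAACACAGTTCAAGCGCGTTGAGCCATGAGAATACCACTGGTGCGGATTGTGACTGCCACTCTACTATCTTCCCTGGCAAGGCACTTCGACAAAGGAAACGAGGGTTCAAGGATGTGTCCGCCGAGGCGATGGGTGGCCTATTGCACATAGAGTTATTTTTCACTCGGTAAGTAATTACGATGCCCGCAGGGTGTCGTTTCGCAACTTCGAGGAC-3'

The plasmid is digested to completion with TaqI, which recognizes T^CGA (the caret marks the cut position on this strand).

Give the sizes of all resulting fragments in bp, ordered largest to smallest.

TaqI sites (TCGA) start at positions 91, 212.
TaqI cuts after the first base of each site, so after positions 91, 212.
Circular molecule, 2 cuts → 2 fragments:
  92–212 → 121 bp
  213–219 then 1–91 → 7 + 91 = 98 bp
Sorted largest to smallest: 121, 98 bp.

121, 98 bp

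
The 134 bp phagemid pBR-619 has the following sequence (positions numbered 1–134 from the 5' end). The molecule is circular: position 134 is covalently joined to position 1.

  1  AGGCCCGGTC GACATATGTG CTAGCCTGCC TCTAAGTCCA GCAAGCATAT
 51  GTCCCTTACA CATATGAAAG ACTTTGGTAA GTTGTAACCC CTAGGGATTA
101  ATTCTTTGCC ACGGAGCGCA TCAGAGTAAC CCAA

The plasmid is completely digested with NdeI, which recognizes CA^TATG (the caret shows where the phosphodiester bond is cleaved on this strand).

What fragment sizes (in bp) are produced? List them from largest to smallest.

NdeI sites (CATATG) start at positions 13, 46, 61.
NdeI cuts after base 2 of each site, so after positions 14, 47, 62.
Circular molecule, 3 cuts → 3 fragments:
  15–47 → 33 bp
  48–62 → 15 bp
  63–134 then 1–14 → 72 + 14 = 86 bp
Sorted largest to smallest: 86, 33, 15 bp.

86, 33, 15 bp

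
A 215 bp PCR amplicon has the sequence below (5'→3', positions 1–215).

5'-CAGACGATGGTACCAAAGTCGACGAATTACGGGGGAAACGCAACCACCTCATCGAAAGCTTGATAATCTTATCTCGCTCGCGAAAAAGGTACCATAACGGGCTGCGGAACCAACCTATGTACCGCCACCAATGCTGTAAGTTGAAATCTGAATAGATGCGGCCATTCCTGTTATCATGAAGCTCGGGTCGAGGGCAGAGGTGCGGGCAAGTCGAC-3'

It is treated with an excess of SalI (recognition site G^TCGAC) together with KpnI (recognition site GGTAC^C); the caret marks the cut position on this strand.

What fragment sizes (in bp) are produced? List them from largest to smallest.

SalI sites (GTCGAC) start at positions 18, 210.
SalI cuts after the first base of each site, so after positions 18, 210.
KpnI sites (GGTACC) start at positions 9, 88.
KpnI cuts after base 5 of each site (before the last base), so after positions 13, 92.
Combined cut positions: 13, 18, 92, 210.
Linear molecule, 4 cuts → 5 fragments:
  1–13 → 13 bp
  14–18 → 5 bp
  19–92 → 74 bp
  93–210 → 118 bp
  211–215 → 5 bp
Sorted largest to smallest: 118, 74, 13, 5, 5 bp.

118, 74, 13, 5, 5 bp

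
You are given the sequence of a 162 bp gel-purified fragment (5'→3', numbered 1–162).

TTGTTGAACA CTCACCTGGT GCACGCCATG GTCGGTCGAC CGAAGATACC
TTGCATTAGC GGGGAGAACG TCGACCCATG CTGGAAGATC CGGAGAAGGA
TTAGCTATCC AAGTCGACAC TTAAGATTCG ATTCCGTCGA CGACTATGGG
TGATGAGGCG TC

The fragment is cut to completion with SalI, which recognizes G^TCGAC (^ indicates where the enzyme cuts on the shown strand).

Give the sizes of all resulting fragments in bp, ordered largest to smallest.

SalI sites (GTCGAC) start at positions 35, 70, 113, 136.
SalI cuts after the first base of each site, so after positions 35, 70, 113, 136.
Linear molecule, 4 cuts → 5 fragments:
  1–35 → 35 bp
  36–70 → 35 bp
  71–113 → 43 bp
  114–136 → 23 bp
  137–162 → 26 bp
Sorted largest to smallest: 43, 35, 35, 26, 23 bp.

43, 35, 35, 26, 23 bp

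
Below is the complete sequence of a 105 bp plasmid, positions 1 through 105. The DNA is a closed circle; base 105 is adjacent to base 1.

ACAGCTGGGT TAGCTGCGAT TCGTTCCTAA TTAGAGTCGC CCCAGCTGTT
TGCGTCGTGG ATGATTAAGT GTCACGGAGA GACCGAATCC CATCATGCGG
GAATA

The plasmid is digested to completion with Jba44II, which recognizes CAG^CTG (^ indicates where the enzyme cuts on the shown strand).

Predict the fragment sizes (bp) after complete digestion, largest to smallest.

64, 41 bp

Jba44II sites (CAGCTG) start at positions 2, 43.
Jba44II cuts after base 3 of each site, so after positions 4, 45.
Circular molecule, 2 cuts → 2 fragments:
  5–45 → 41 bp
  46–105 then 1–4 → 60 + 4 = 64 bp
Sorted largest to smallest: 64, 41 bp.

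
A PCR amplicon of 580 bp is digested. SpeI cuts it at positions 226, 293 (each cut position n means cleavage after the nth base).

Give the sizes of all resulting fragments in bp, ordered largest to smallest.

Linear molecule, 2 cuts → 3 fragments:
  226 − 0 = 226 bp
  293 − 226 = 67 bp
  580 − 293 = 287 bp
Sorted largest to smallest: 287, 226, 67 bp.

287, 226, 67 bp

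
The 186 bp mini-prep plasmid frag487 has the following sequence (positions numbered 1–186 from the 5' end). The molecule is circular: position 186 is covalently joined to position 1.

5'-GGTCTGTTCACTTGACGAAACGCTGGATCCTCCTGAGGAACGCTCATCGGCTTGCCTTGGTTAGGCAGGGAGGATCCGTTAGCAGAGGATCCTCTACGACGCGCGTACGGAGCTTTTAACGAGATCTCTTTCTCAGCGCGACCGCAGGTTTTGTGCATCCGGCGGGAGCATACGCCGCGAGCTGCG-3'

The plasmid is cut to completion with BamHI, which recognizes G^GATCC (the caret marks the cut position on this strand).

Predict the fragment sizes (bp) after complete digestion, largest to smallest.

124, 47, 15 bp

BamHI sites (GGATCC) start at positions 25, 72, 87.
BamHI cuts after the first base of each site, so after positions 25, 72, 87.
Circular molecule, 3 cuts → 3 fragments:
  26–72 → 47 bp
  73–87 → 15 bp
  88–186 then 1–25 → 99 + 25 = 124 bp
Sorted largest to smallest: 124, 47, 15 bp.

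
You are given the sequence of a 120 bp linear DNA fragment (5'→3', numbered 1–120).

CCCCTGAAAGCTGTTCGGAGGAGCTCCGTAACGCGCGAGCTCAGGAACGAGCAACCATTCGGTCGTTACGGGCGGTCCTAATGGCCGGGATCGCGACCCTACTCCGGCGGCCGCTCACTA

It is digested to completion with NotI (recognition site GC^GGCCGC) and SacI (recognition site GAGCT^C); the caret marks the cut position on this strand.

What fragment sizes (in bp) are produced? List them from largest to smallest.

The NotI site (GCGGCCGC) starts at position 107.
NotI cuts after base 2 of each site, so after position 108.
SacI sites (GAGCTC) start at positions 21, 37.
SacI cuts after base 5 of each site (before the last base), so after positions 25, 41.
Combined cut positions: 25, 41, 108.
Linear molecule, 3 cuts → 4 fragments:
  1–25 → 25 bp
  26–41 → 16 bp
  42–108 → 67 bp
  109–120 → 12 bp
Sorted largest to smallest: 67, 25, 16, 12 bp.

67, 25, 16, 12 bp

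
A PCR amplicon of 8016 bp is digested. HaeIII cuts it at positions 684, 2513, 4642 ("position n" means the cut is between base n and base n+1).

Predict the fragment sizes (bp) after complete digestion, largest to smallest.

Linear molecule, 3 cuts → 4 fragments:
  684 − 0 = 684 bp
  2513 − 684 = 1829 bp
  4642 − 2513 = 2129 bp
  8016 − 4642 = 3374 bp
Sorted largest to smallest: 3374, 2129, 1829, 684 bp.

3374, 2129, 1829, 684 bp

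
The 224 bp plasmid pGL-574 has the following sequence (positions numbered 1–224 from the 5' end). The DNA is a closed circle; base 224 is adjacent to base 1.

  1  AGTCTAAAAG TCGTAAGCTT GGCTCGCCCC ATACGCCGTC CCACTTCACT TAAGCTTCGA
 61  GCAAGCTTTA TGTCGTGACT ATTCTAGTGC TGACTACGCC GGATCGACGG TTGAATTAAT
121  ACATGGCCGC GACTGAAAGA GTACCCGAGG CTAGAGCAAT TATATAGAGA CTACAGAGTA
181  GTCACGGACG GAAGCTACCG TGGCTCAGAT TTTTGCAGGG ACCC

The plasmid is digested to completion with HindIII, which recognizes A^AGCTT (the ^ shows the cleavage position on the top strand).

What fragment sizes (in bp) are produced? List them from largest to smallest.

HindIII sites (AAGCTT) start at positions 15, 52, 63.
HindIII cuts after the first base of each site, so after positions 15, 52, 63.
Circular molecule, 3 cuts → 3 fragments:
  16–52 → 37 bp
  53–63 → 11 bp
  64–224 then 1–15 → 161 + 15 = 176 bp
Sorted largest to smallest: 176, 37, 11 bp.

176, 37, 11 bp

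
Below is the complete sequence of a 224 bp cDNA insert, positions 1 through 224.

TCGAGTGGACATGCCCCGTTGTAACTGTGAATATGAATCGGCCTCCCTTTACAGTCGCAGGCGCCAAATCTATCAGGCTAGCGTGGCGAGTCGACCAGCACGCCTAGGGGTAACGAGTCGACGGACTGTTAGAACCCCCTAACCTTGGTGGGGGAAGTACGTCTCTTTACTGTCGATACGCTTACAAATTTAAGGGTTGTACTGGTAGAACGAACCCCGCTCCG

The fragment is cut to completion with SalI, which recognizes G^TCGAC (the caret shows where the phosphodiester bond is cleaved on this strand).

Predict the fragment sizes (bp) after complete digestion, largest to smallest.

107, 90, 27 bp

SalI sites (GTCGAC) start at positions 90, 117.
SalI cuts after the first base of each site, so after positions 90, 117.
Linear molecule, 2 cuts → 3 fragments:
  1–90 → 90 bp
  91–117 → 27 bp
  118–224 → 107 bp
Sorted largest to smallest: 107, 90, 27 bp.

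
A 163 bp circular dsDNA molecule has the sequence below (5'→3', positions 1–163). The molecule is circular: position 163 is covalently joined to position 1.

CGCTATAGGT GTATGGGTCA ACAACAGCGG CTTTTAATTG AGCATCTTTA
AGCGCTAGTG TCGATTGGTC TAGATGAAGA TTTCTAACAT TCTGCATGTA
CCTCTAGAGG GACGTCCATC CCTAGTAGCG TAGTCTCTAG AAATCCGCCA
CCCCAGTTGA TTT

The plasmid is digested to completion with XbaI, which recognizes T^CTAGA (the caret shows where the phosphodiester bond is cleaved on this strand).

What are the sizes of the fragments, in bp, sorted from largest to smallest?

96, 34, 33 bp

XbaI sites (TCTAGA) start at positions 69, 103, 136.
XbaI cuts after the first base of each site, so after positions 69, 103, 136.
Circular molecule, 3 cuts → 3 fragments:
  70–103 → 34 bp
  104–136 → 33 bp
  137–163 then 1–69 → 27 + 69 = 96 bp
Sorted largest to smallest: 96, 34, 33 bp.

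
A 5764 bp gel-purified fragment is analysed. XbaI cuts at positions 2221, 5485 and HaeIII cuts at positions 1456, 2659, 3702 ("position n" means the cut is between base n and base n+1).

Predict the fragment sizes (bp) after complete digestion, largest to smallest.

Combined cut positions (sorted): 1456, 2221, 2659, 3702, 5485.
Linear molecule, 5 cuts → 6 fragments:
  1456 − 0 = 1456 bp
  2221 − 1456 = 765 bp
  2659 − 2221 = 438 bp
  3702 − 2659 = 1043 bp
  5485 − 3702 = 1783 bp
  5764 − 5485 = 279 bp
Sorted largest to smallest: 1783, 1456, 1043, 765, 438, 279 bp.

1783, 1456, 1043, 765, 438, 279 bp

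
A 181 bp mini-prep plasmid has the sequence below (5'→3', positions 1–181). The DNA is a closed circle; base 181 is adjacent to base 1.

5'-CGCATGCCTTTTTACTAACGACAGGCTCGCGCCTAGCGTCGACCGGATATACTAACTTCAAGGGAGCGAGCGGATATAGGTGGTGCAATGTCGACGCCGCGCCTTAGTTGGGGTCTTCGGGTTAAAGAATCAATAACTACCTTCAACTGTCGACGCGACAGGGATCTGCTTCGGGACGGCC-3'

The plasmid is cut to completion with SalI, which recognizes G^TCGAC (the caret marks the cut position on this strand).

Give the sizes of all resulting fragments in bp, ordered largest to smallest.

SalI sites (GTCGAC) start at positions 38, 90, 149.
SalI cuts after the first base of each site, so after positions 38, 90, 149.
Circular molecule, 3 cuts → 3 fragments:
  39–90 → 52 bp
  91–149 → 59 bp
  150–181 then 1–38 → 32 + 38 = 70 bp
Sorted largest to smallest: 70, 59, 52 bp.

70, 59, 52 bp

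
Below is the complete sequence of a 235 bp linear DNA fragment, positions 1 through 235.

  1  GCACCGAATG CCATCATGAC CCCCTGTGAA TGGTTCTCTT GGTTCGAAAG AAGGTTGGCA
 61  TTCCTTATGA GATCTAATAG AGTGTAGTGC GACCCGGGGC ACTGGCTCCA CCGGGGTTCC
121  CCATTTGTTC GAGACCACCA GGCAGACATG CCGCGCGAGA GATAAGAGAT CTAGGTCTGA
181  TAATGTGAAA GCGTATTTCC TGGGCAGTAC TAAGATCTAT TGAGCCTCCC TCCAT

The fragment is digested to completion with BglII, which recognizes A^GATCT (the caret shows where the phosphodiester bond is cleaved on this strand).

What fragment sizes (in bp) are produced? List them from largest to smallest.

BglII sites (AGATCT) start at positions 70, 167, 213.
BglII cuts after the first base of each site, so after positions 70, 167, 213.
Linear molecule, 3 cuts → 4 fragments:
  1–70 → 70 bp
  71–167 → 97 bp
  168–213 → 46 bp
  214–235 → 22 bp
Sorted largest to smallest: 97, 70, 46, 22 bp.

97, 70, 46, 22 bp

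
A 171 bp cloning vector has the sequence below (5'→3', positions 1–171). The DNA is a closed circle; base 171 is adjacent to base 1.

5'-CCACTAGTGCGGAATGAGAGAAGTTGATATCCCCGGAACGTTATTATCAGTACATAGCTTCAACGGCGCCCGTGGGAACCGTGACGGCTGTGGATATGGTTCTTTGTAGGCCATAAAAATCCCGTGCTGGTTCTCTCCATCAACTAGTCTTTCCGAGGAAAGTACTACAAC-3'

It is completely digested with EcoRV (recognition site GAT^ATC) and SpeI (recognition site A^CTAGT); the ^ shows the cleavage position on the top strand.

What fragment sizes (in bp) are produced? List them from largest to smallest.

115, 31, 25 bp

The EcoRV site (GATATC) starts at position 26.
EcoRV cuts after base 3 of each site, so after position 28.
SpeI sites (ACTAGT) start at positions 3, 143.
SpeI cuts after the first base of each site, so after positions 3, 143.
Combined cut positions: 3, 28, 143.
Circular molecule, 3 cuts → 3 fragments:
  4–28 → 25 bp
  29–143 → 115 bp
  144–171 then 1–3 → 28 + 3 = 31 bp
Sorted largest to smallest: 115, 31, 25 bp.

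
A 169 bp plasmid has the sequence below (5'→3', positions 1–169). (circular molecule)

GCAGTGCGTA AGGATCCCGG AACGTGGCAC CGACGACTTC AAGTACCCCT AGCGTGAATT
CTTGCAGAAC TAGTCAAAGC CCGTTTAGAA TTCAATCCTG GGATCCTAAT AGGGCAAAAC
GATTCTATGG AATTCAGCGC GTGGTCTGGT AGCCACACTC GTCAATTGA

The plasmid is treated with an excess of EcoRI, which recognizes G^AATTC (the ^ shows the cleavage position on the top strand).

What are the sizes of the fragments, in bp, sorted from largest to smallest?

EcoRI sites (GAATTC) start at positions 56, 88, 130.
EcoRI cuts after the first base of each site, so after positions 56, 88, 130.
Circular molecule, 3 cuts → 3 fragments:
  57–88 → 32 bp
  89–130 → 42 bp
  131–169 then 1–56 → 39 + 56 = 95 bp
Sorted largest to smallest: 95, 42, 32 bp.

95, 42, 32 bp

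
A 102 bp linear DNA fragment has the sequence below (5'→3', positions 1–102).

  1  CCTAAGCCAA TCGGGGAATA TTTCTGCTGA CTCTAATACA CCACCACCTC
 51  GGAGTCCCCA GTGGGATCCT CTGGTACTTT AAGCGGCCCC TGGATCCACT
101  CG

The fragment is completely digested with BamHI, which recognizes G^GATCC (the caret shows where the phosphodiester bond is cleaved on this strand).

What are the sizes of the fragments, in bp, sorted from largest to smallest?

BamHI sites (GGATCC) start at positions 64, 92.
BamHI cuts after the first base of each site, so after positions 64, 92.
Linear molecule, 2 cuts → 3 fragments:
  1–64 → 64 bp
  65–92 → 28 bp
  93–102 → 10 bp
Sorted largest to smallest: 64, 28, 10 bp.

64, 28, 10 bp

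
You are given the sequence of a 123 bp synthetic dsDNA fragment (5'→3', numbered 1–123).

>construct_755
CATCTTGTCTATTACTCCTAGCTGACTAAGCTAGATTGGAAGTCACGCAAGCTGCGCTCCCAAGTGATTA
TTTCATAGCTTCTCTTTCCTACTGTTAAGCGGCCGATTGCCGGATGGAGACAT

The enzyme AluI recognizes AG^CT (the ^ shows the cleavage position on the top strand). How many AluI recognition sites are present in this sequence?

4

AGCT occurs starting at positions 20, 29, 50, 77.
AluI cuts at 4 sites.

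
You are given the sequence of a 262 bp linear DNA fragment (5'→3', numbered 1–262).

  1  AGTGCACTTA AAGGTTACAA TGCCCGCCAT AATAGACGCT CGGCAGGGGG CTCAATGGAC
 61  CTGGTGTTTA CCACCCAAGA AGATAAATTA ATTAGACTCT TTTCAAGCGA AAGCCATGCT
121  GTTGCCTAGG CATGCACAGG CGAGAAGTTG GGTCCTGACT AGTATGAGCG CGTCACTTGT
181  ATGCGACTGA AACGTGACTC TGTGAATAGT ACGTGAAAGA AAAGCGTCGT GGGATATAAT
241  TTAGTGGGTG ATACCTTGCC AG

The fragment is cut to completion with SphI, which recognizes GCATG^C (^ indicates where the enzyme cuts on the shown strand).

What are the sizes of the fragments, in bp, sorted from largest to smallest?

134, 128 bp

The SphI site (GCATGC) starts at position 130.
SphI cuts after base 5 of each site (before the last base), so after position 134.
Linear molecule, 1 cut → 2 fragments:
  1–134 → 134 bp
  135–262 → 128 bp
Sorted largest to smallest: 134, 128 bp.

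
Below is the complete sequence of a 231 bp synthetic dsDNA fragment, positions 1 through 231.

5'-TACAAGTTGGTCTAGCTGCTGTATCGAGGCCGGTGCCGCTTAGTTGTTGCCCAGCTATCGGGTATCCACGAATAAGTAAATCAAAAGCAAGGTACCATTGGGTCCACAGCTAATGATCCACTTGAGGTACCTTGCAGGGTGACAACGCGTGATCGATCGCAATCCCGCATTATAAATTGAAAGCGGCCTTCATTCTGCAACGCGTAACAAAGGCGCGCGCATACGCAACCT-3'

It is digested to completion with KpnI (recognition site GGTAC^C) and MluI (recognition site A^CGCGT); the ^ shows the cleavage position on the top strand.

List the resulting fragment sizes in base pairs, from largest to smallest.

95, 55, 35, 31, 15 bp

KpnI sites (GGTACC) start at positions 91, 126.
KpnI cuts after base 5 of each site (before the last base), so after positions 95, 130.
MluI sites (ACGCGT) start at positions 145, 200.
MluI cuts after the first base of each site, so after positions 145, 200.
Combined cut positions: 95, 130, 145, 200.
Linear molecule, 4 cuts → 5 fragments:
  1–95 → 95 bp
  96–130 → 35 bp
  131–145 → 15 bp
  146–200 → 55 bp
  201–231 → 31 bp
Sorted largest to smallest: 95, 55, 35, 31, 15 bp.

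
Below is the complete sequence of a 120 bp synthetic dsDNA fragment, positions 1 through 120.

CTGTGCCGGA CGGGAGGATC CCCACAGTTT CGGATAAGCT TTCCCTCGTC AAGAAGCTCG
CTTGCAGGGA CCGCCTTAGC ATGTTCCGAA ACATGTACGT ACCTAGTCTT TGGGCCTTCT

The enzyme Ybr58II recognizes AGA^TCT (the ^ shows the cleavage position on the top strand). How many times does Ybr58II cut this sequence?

No occurrence of AGATCT is present in the sequence.
Ybr58II does not cut: 0 sites.

0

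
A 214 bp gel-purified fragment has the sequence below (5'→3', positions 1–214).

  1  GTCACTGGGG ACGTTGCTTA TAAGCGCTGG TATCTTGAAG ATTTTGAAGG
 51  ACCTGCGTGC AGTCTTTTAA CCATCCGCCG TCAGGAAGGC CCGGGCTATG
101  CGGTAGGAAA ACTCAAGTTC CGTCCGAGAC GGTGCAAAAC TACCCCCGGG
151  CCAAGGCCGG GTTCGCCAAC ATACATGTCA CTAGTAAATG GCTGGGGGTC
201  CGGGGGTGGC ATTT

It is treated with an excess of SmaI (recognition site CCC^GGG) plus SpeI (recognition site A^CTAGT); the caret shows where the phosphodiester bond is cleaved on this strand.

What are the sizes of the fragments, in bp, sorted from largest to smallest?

92, 55, 34, 33 bp

SmaI sites (CCCGGG) start at positions 90, 145.
SmaI cuts after base 3 of each site, so after positions 92, 147.
The SpeI site (ACTAGT) starts at position 180.
SpeI cuts after the first base of each site, so after position 180.
Combined cut positions: 92, 147, 180.
Linear molecule, 3 cuts → 4 fragments:
  1–92 → 92 bp
  93–147 → 55 bp
  148–180 → 33 bp
  181–214 → 34 bp
Sorted largest to smallest: 92, 55, 34, 33 bp.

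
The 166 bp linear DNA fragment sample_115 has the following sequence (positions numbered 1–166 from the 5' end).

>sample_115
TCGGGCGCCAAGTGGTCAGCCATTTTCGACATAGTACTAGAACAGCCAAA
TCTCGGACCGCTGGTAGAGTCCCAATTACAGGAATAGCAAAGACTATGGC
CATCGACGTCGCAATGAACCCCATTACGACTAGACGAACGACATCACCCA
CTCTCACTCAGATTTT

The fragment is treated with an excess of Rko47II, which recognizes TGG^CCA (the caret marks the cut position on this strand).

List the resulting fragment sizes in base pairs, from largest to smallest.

99, 67 bp

The Rko47II site (TGGCCA) starts at position 97.
Rko47II cuts after base 3 of each site, so after position 99.
Linear molecule, 1 cut → 2 fragments:
  1–99 → 99 bp
  100–166 → 67 bp
Sorted largest to smallest: 99, 67 bp.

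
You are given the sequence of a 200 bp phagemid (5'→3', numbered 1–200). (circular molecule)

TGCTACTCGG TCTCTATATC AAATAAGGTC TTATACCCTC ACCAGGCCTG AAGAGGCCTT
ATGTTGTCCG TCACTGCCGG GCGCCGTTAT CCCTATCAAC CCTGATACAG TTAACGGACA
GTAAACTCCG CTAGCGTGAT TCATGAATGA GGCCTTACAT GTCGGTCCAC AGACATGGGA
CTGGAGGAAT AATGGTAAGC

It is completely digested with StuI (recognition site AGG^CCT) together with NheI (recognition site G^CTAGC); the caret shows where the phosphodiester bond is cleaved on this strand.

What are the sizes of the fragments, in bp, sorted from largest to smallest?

StuI sites (AGGCCT) start at positions 44, 54, 150.
StuI cuts after base 3 of each site, so after positions 46, 56, 152.
The NheI site (GCTAGC) starts at position 130.
NheI cuts after the first base of each site, so after position 130.
Combined cut positions: 46, 56, 130, 152.
Circular molecule, 4 cuts → 4 fragments:
  47–56 → 10 bp
  57–130 → 74 bp
  131–152 → 22 bp
  153–200 then 1–46 → 48 + 46 = 94 bp
Sorted largest to smallest: 94, 74, 22, 10 bp.

94, 74, 22, 10 bp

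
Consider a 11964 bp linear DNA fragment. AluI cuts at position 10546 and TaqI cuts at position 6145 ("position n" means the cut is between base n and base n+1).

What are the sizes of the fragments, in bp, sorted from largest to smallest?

Combined cut positions (sorted): 6145, 10546.
Linear molecule, 2 cuts → 3 fragments:
  6145 − 0 = 6145 bp
  10546 − 6145 = 4401 bp
  11964 − 10546 = 1418 bp
Sorted largest to smallest: 6145, 4401, 1418 bp.

6145, 4401, 1418 bp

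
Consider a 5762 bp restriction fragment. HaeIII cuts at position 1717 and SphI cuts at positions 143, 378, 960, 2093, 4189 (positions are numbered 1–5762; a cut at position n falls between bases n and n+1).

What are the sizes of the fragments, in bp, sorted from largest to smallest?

Combined cut positions (sorted): 143, 378, 960, 1717, 2093, 4189.
Linear molecule, 6 cuts → 7 fragments:
  143 − 0 = 143 bp
  378 − 143 = 235 bp
  960 − 378 = 582 bp
  1717 − 960 = 757 bp
  2093 − 1717 = 376 bp
  4189 − 2093 = 2096 bp
  5762 − 4189 = 1573 bp
Sorted largest to smallest: 2096, 1573, 757, 582, 376, 235, 143 bp.

2096, 1573, 757, 582, 376, 235, 143 bp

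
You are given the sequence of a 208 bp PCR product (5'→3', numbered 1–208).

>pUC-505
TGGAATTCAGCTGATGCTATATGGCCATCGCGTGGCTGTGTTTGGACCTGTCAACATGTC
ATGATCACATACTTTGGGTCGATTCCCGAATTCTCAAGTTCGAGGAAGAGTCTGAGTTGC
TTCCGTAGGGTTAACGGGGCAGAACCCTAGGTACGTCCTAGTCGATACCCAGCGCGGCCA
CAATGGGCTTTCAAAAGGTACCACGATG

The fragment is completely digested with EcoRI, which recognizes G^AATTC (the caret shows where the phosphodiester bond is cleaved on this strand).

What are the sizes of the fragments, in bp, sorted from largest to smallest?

EcoRI sites (GAATTC) start at positions 3, 88.
EcoRI cuts after the first base of each site, so after positions 3, 88.
Linear molecule, 2 cuts → 3 fragments:
  1–3 → 3 bp
  4–88 → 85 bp
  89–208 → 120 bp
Sorted largest to smallest: 120, 85, 3 bp.

120, 85, 3 bp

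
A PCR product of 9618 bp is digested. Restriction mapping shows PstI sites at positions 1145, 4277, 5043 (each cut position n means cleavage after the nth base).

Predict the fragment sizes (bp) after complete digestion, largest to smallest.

4575, 3132, 1145, 766 bp

Linear molecule, 3 cuts → 4 fragments:
  1145 − 0 = 1145 bp
  4277 − 1145 = 3132 bp
  5043 − 4277 = 766 bp
  9618 − 5043 = 4575 bp
Sorted largest to smallest: 4575, 3132, 1145, 766 bp.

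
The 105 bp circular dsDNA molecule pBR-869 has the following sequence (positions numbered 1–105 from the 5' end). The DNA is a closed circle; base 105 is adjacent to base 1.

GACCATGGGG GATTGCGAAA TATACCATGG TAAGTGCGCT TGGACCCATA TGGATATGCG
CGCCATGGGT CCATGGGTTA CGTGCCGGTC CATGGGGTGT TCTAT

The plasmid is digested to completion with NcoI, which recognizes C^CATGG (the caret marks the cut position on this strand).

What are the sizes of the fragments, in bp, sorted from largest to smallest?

38, 22, 19, 18, 8 bp

NcoI sites (CCATGG) start at positions 3, 25, 63, 71, 90.
NcoI cuts after the first base of each site, so after positions 3, 25, 63, 71, 90.
Circular molecule, 5 cuts → 5 fragments:
  4–25 → 22 bp
  26–63 → 38 bp
  64–71 → 8 bp
  72–90 → 19 bp
  91–105 then 1–3 → 15 + 3 = 18 bp
Sorted largest to smallest: 38, 22, 19, 18, 8 bp.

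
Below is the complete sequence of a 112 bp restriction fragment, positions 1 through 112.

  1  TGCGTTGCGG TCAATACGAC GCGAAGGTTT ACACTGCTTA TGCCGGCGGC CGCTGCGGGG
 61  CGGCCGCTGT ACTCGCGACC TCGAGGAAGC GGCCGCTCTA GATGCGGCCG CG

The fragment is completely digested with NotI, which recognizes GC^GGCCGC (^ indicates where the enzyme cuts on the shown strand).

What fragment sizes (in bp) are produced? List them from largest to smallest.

47, 29, 15, 14, 7 bp

NotI sites (GCGGCCGC) start at positions 46, 60, 89, 104.
NotI cuts after base 2 of each site, so after positions 47, 61, 90, 105.
Linear molecule, 4 cuts → 5 fragments:
  1–47 → 47 bp
  48–61 → 14 bp
  62–90 → 29 bp
  91–105 → 15 bp
  106–112 → 7 bp
Sorted largest to smallest: 47, 29, 15, 14, 7 bp.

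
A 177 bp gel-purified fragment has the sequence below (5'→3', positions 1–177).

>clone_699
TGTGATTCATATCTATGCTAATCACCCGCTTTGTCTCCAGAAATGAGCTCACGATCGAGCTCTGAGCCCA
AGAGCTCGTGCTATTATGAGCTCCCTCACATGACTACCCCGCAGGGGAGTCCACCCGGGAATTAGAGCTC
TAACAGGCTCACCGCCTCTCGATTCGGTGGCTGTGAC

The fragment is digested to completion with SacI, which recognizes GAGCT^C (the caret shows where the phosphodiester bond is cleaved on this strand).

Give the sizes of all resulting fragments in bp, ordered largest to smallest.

49, 47, 38, 16, 15, 12 bp

SacI sites (GAGCTC) start at positions 45, 57, 72, 88, 135.
SacI cuts after base 5 of each site (before the last base), so after positions 49, 61, 76, 92, 139.
Linear molecule, 5 cuts → 6 fragments:
  1–49 → 49 bp
  50–61 → 12 bp
  62–76 → 15 bp
  77–92 → 16 bp
  93–139 → 47 bp
  140–177 → 38 bp
Sorted largest to smallest: 49, 47, 38, 16, 15, 12 bp.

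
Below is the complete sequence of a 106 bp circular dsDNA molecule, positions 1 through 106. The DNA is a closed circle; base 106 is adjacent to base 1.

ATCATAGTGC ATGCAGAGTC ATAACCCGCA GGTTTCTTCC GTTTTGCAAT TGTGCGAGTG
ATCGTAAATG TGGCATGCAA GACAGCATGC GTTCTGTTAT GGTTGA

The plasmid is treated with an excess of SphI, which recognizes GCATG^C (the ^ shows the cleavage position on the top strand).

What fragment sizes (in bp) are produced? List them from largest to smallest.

64, 30, 12 bp

SphI sites (GCATGC) start at positions 9, 73, 85.
SphI cuts after base 5 of each site (before the last base), so after positions 13, 77, 89.
Circular molecule, 3 cuts → 3 fragments:
  14–77 → 64 bp
  78–89 → 12 bp
  90–106 then 1–13 → 17 + 13 = 30 bp
Sorted largest to smallest: 64, 30, 12 bp.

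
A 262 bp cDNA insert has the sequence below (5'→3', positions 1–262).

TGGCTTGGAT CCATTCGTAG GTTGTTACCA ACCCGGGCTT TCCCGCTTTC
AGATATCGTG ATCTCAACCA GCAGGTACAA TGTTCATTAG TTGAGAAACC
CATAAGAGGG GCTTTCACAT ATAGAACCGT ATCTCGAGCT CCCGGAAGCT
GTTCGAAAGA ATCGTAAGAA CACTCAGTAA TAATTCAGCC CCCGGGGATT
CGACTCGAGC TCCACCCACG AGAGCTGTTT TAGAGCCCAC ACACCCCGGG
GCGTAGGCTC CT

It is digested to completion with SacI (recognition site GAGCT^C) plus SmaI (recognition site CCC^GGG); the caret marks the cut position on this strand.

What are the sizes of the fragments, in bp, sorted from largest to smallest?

106, 53, 36, 34, 18, 15 bp

SacI sites (GAGCTC) start at positions 136, 207.
SacI cuts after base 5 of each site (before the last base), so after positions 140, 211.
SmaI sites (CCCGGG) start at positions 32, 191, 245.
SmaI cuts after base 3 of each site, so after positions 34, 193, 247.
Combined cut positions: 34, 140, 193, 211, 247.
Linear molecule, 5 cuts → 6 fragments:
  1–34 → 34 bp
  35–140 → 106 bp
  141–193 → 53 bp
  194–211 → 18 bp
  212–247 → 36 bp
  248–262 → 15 bp
Sorted largest to smallest: 106, 53, 36, 34, 18, 15 bp.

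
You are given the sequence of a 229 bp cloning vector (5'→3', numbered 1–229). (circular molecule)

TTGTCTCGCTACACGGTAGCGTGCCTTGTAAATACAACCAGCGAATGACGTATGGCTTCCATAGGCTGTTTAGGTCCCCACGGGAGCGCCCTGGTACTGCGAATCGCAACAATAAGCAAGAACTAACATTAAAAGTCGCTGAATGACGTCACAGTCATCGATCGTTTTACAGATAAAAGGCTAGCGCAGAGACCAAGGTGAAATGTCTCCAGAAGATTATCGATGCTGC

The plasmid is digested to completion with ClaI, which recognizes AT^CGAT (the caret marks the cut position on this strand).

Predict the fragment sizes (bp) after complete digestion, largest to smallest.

ClaI sites (ATCGAT) start at positions 157, 219.
ClaI cuts after base 2 of each site, so after positions 158, 220.
Circular molecule, 2 cuts → 2 fragments:
  159–220 → 62 bp
  221–229 then 1–158 → 9 + 158 = 167 bp
Sorted largest to smallest: 167, 62 bp.

167, 62 bp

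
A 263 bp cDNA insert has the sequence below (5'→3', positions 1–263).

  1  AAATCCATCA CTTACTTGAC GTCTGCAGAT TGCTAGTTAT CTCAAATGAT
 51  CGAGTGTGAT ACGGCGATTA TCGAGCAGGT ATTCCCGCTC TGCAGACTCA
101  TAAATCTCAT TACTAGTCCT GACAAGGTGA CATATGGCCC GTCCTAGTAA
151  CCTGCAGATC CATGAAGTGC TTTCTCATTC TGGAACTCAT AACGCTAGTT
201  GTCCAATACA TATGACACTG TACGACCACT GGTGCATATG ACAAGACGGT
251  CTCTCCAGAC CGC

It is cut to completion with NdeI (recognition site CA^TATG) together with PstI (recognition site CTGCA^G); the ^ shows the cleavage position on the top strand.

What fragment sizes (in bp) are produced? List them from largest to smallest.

67, 54, 38, 27, 27, 26, 24 bp

NdeI sites (CATATG) start at positions 131, 209, 235.
NdeI cuts after base 2 of each site, so after positions 132, 210, 236.
PstI sites (CTGCAG) start at positions 23, 90, 152.
PstI cuts after base 5 of each site (before the last base), so after positions 27, 94, 156.
Combined cut positions: 27, 94, 132, 156, 210, 236.
Linear molecule, 6 cuts → 7 fragments:
  1–27 → 27 bp
  28–94 → 67 bp
  95–132 → 38 bp
  133–156 → 24 bp
  157–210 → 54 bp
  211–236 → 26 bp
  237–263 → 27 bp
Sorted largest to smallest: 67, 54, 38, 27, 27, 26, 24 bp.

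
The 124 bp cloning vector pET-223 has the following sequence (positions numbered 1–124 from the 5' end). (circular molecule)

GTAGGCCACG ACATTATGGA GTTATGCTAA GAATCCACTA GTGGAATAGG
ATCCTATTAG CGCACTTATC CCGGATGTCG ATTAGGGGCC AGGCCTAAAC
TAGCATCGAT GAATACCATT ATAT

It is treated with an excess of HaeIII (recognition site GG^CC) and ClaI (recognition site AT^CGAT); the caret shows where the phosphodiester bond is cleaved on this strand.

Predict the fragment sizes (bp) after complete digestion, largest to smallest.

83, 23, 13, 5 bp

HaeIII sites (GGCC) start at positions 4, 87, 92.
HaeIII cuts after base 2 of each site, so after positions 5, 88, 93.
The ClaI site (ATCGAT) starts at position 105.
ClaI cuts after base 2 of each site, so after position 106.
Combined cut positions: 5, 88, 93, 106.
Circular molecule, 4 cuts → 4 fragments:
  6–88 → 83 bp
  89–93 → 5 bp
  94–106 → 13 bp
  107–124 then 1–5 → 18 + 5 = 23 bp
Sorted largest to smallest: 83, 23, 13, 5 bp.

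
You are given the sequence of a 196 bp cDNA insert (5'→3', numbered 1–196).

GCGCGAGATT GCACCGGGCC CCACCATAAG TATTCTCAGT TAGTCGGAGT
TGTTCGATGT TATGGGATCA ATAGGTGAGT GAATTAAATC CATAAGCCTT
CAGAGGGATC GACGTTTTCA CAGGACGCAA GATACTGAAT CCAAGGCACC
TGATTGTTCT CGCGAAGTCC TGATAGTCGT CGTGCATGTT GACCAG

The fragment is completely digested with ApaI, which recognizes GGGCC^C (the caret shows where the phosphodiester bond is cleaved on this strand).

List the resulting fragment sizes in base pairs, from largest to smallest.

176, 20 bp

The ApaI site (GGGCCC) starts at position 16.
ApaI cuts after base 5 of each site (before the last base), so after position 20.
Linear molecule, 1 cut → 2 fragments:
  1–20 → 20 bp
  21–196 → 176 bp
Sorted largest to smallest: 176, 20 bp.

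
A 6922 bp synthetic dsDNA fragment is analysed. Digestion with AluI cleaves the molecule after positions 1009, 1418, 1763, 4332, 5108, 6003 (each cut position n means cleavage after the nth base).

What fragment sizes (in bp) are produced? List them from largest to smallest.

Linear molecule, 6 cuts → 7 fragments:
  1009 − 0 = 1009 bp
  1418 − 1009 = 409 bp
  1763 − 1418 = 345 bp
  4332 − 1763 = 2569 bp
  5108 − 4332 = 776 bp
  6003 − 5108 = 895 bp
  6922 − 6003 = 919 bp
Sorted largest to smallest: 2569, 1009, 919, 895, 776, 409, 345 bp.

2569, 1009, 919, 895, 776, 409, 345 bp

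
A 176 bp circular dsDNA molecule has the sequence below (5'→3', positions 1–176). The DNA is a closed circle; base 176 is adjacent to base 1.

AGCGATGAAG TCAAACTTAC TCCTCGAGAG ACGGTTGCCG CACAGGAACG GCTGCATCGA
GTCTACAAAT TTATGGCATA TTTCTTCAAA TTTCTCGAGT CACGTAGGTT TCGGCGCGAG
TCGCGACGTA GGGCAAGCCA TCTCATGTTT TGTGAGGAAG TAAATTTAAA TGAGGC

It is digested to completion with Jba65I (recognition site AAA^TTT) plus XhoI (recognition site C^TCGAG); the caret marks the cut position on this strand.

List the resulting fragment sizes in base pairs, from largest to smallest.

70, 46, 35, 21, 4 bp

Jba65I sites (AAATTT) start at positions 67, 88, 162.
Jba65I cuts after base 3 of each site, so after positions 69, 90, 164.
XhoI sites (CTCGAG) start at positions 23, 94.
XhoI cuts after the first base of each site, so after positions 23, 94.
Combined cut positions: 23, 69, 90, 94, 164.
Circular molecule, 5 cuts → 5 fragments:
  24–69 → 46 bp
  70–90 → 21 bp
  91–94 → 4 bp
  95–164 → 70 bp
  165–176 then 1–23 → 12 + 23 = 35 bp
Sorted largest to smallest: 70, 46, 35, 21, 4 bp.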